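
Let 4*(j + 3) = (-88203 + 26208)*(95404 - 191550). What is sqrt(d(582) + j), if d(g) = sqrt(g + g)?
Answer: sqrt(5960571258 + 8*sqrt(291))/2 ≈ 38602.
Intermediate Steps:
d(g) = sqrt(2)*sqrt(g) (d(g) = sqrt(2*g) = sqrt(2)*sqrt(g))
j = 2980285629/2 (j = -3 + ((-88203 + 26208)*(95404 - 191550))/4 = -3 + (-61995*(-96146))/4 = -3 + (1/4)*5960571270 = -3 + 2980285635/2 = 2980285629/2 ≈ 1.4901e+9)
sqrt(d(582) + j) = sqrt(sqrt(2)*sqrt(582) + 2980285629/2) = sqrt(2*sqrt(291) + 2980285629/2) = sqrt(2980285629/2 + 2*sqrt(291))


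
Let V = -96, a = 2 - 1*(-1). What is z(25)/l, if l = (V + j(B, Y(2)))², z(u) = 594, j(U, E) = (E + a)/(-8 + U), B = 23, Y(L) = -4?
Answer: 12150/188771 ≈ 0.064364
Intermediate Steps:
a = 3 (a = 2 + 1 = 3)
j(U, E) = (3 + E)/(-8 + U) (j(U, E) = (E + 3)/(-8 + U) = (3 + E)/(-8 + U))
l = 2076481/225 (l = (-96 + (3 - 4)/(-8 + 23))² = (-96 - 1/15)² = (-1441/15)² = 2076481/225 ≈ 9228.8)
z(25)/l = 594/(2076481/225) = 594*(225/2076481) = 12150/188771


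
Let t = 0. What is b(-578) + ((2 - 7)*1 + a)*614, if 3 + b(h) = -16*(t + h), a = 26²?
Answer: 421239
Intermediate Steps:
a = 676
b(h) = -3 - 16*h (b(h) = -3 - 16*(0 + h) = -3 - 16*h)
b(-578) + ((2 - 7)*1 + a)*614 = (-3 - 16*(-578)) + ((2 - 7)*1 + 676)*614 = (-3 + 9248) + (-5*1 + 676)*614 = 9245 + (-5 + 676)*614 = 9245 + 671*614 = 9245 + 411994 = 421239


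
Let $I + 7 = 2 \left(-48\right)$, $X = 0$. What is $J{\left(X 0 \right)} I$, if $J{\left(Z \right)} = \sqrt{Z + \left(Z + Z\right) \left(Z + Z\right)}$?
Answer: $0$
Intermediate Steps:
$I = -103$ ($I = -7 + 2 \left(-48\right) = -7 - 96 = -103$)
$J{\left(Z \right)} = \sqrt{Z + 4 Z^{2}}$ ($J{\left(Z \right)} = \sqrt{Z + 2 Z 2 Z} = \sqrt{Z + 4 Z^{2}}$)
$J{\left(X 0 \right)} I = \sqrt{0 \cdot 0 \left(1 + 4 \cdot 0 \cdot 0\right)} \left(-103\right) = \sqrt{0 \left(1 + 4 \cdot 0\right)} \left(-103\right) = \sqrt{0 \left(1 + 0\right)} \left(-103\right) = \sqrt{0 \cdot 1} \left(-103\right) = \sqrt{0} \left(-103\right) = 0 \left(-103\right) = 0$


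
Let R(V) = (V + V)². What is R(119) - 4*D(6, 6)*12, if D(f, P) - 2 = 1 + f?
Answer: 56212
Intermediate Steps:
R(V) = 4*V² (R(V) = (2*V)² = 4*V²)
D(f, P) = 3 + f (D(f, P) = 2 + (1 + f) = 3 + f)
R(119) - 4*D(6, 6)*12 = 4*119² - 4*(3 + 6)*12 = 4*14161 - 4*9*12 = 56644 - 36*12 = 56644 - 432 = 56212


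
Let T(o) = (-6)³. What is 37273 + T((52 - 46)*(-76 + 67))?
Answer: 37057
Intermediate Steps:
T(o) = -216
37273 + T((52 - 46)*(-76 + 67)) = 37273 - 216 = 37057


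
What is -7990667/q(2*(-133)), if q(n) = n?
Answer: 7990667/266 ≈ 30040.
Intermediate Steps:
-7990667/q(2*(-133)) = -7990667/(2*(-133)) = -7990667/(-266) = -7990667*(-1/266) = 7990667/266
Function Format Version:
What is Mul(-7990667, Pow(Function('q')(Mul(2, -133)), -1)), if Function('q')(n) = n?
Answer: Rational(7990667, 266) ≈ 30040.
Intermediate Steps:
Mul(-7990667, Pow(Function('q')(Mul(2, -133)), -1)) = Mul(-7990667, Pow(Mul(2, -133), -1)) = Mul(-7990667, Pow(-266, -1)) = Mul(-7990667, Rational(-1, 266)) = Rational(7990667, 266)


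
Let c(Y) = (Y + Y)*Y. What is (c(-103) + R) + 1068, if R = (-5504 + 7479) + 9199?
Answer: 33460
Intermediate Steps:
c(Y) = 2*Y² (c(Y) = (2*Y)*Y = 2*Y²)
R = 11174 (R = 1975 + 9199 = 11174)
(c(-103) + R) + 1068 = (2*(-103)² + 11174) + 1068 = (2*10609 + 11174) + 1068 = (21218 + 11174) + 1068 = 32392 + 1068 = 33460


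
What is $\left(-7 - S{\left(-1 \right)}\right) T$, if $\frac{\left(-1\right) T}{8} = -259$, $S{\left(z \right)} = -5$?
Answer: $-4144$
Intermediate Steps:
$T = 2072$ ($T = \left(-8\right) \left(-259\right) = 2072$)
$\left(-7 - S{\left(-1 \right)}\right) T = \left(-7 - -5\right) 2072 = \left(-7 + 5\right) 2072 = \left(-2\right) 2072 = -4144$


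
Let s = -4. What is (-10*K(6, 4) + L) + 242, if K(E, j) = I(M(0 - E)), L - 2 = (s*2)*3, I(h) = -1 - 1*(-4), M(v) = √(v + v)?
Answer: 190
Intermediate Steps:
M(v) = √2*√v (M(v) = √(2*v) = √2*√v)
I(h) = 3 (I(h) = -1 + 4 = 3)
L = -22 (L = 2 - 4*2*3 = 2 - 8*3 = 2 - 24 = -22)
K(E, j) = 3
(-10*K(6, 4) + L) + 242 = (-10*3 - 22) + 242 = (-30 - 22) + 242 = -52 + 242 = 190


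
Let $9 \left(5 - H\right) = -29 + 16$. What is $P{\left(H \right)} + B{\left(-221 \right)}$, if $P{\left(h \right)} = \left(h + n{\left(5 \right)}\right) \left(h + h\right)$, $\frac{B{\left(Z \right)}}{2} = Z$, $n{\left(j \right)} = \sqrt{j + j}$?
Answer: $- \frac{29074}{81} + \frac{116 \sqrt{10}}{9} \approx -318.18$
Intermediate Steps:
$n{\left(j \right)} = \sqrt{2} \sqrt{j}$ ($n{\left(j \right)} = \sqrt{2 j} = \sqrt{2} \sqrt{j}$)
$B{\left(Z \right)} = 2 Z$
$H = \frac{58}{9}$ ($H = 5 - \frac{-29 + 16}{9} = 5 - - \frac{13}{9} = 5 + \frac{13}{9} = \frac{58}{9} \approx 6.4444$)
$P{\left(h \right)} = 2 h \left(h + \sqrt{10}\right)$ ($P{\left(h \right)} = \left(h + \sqrt{2} \sqrt{5}\right) \left(h + h\right) = \left(h + \sqrt{10}\right) 2 h = 2 h \left(h + \sqrt{10}\right)$)
$P{\left(H \right)} + B{\left(-221 \right)} = 2 \cdot \frac{58}{9} \left(\frac{58}{9} + \sqrt{10}\right) + 2 \left(-221\right) = \left(\frac{6728}{81} + \frac{116 \sqrt{10}}{9}\right) - 442 = - \frac{29074}{81} + \frac{116 \sqrt{10}}{9}$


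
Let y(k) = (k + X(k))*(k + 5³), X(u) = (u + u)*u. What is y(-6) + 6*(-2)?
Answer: 7842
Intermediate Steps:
X(u) = 2*u² (X(u) = (2*u)*u = 2*u²)
y(k) = (125 + k)*(k + 2*k²) (y(k) = (k + 2*k²)*(k + 5³) = (k + 2*k²)*(k + 125) = (k + 2*k²)*(125 + k) = (125 + k)*(k + 2*k²))
y(-6) + 6*(-2) = -6*(125 + 2*(-6)² + 251*(-6)) + 6*(-2) = -6*(125 + 2*36 - 1506) - 12 = -6*(125 + 72 - 1506) - 12 = -6*(-1309) - 12 = 7854 - 12 = 7842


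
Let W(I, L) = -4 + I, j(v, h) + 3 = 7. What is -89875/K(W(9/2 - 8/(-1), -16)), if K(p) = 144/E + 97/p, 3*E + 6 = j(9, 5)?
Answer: 1527875/3478 ≈ 439.30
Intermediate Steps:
j(v, h) = 4 (j(v, h) = -3 + 7 = 4)
E = -2/3 (E = -2 + (1/3)*4 = -2 + 4/3 = -2/3 ≈ -0.66667)
K(p) = -216 + 97/p (K(p) = 144/(-2/3) + 97/p = 144*(-3/2) + 97/p = -216 + 97/p)
-89875/K(W(9/2 - 8/(-1), -16)) = -89875/(-216 + 97/(-4 + (9/2 - 8/(-1)))) = -89875/(-216 + 97/(-4 + (9*(1/2) - 8*(-1)))) = -89875/(-216 + 97/(-4 + (9/2 + 8))) = -89875/(-216 + 97/(-4 + 25/2)) = -89875/(-216 + 97/(17/2)) = -89875/(-216 + 97*(2/17)) = -89875/(-216 + 194/17) = -89875/(-3478/17) = -89875*(-17/3478) = 1527875/3478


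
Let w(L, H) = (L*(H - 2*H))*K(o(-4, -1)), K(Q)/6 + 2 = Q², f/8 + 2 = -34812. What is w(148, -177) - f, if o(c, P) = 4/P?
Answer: 2478976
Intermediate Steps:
f = -278512 (f = -16 + 8*(-34812) = -16 - 278496 = -278512)
K(Q) = -12 + 6*Q²
w(L, H) = -84*H*L (w(L, H) = (L*(H - 2*H))*(-12 + 6*(4/(-1))²) = (L*(-H))*(-12 + 6*(4*(-1))²) = (-H*L)*(-12 + 6*(-4)²) = (-H*L)*(-12 + 6*16) = (-H*L)*(-12 + 96) = -H*L*84 = -84*H*L)
w(148, -177) - f = -84*(-177)*148 - 1*(-278512) = 2200464 + 278512 = 2478976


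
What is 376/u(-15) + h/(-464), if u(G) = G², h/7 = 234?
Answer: -97043/52200 ≈ -1.8591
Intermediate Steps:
h = 1638 (h = 7*234 = 1638)
376/u(-15) + h/(-464) = 376/((-15)²) + 1638/(-464) = 376/225 + 1638*(-1/464) = 376*(1/225) - 819/232 = 376/225 - 819/232 = -97043/52200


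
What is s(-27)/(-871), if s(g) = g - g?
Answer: 0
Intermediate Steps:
s(g) = 0
s(-27)/(-871) = 0/(-871) = 0*(-1/871) = 0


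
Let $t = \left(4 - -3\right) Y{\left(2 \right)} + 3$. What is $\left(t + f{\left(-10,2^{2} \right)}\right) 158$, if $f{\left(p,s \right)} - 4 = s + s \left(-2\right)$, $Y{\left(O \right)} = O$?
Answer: $2686$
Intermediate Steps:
$t = 17$ ($t = \left(4 - -3\right) 2 + 3 = \left(4 + 3\right) 2 + 3 = 7 \cdot 2 + 3 = 14 + 3 = 17$)
$f{\left(p,s \right)} = 4 - s$ ($f{\left(p,s \right)} = 4 + \left(s + s \left(-2\right)\right) = 4 + \left(s - 2 s\right) = 4 - s$)
$\left(t + f{\left(-10,2^{2} \right)}\right) 158 = \left(17 + \left(4 - 2^{2}\right)\right) 158 = \left(17 + \left(4 - 4\right)\right) 158 = \left(17 + 0\right) 158 = 17 \cdot 158 = 2686$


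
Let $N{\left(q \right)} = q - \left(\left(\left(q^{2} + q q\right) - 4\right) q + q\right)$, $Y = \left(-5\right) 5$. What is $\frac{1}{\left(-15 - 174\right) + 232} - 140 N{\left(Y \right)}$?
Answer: $- \frac{187522999}{43} \approx -4.361 \cdot 10^{6}$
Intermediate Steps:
$Y = -25$
$N{\left(q \right)} = - q \left(-4 + 2 q^{2}\right)$ ($N{\left(q \right)} = q - \left(\left(\left(q^{2} + q^{2}\right) - 4\right) q + q\right) = q - \left(\left(2 q^{2} - 4\right) q + q\right) = q - \left(\left(-4 + 2 q^{2}\right) q + q\right) = q - \left(q \left(-4 + 2 q^{2}\right) + q\right) = q - \left(q + q \left(-4 + 2 q^{2}\right)\right) = - q \left(-4 + 2 q^{2}\right)$)
$\frac{1}{\left(-15 - 174\right) + 232} - 140 N{\left(Y \right)} = \frac{1}{\left(-15 - 174\right) + 232} - 140 \cdot 2 \left(-25\right) \left(2 - \left(-25\right)^{2}\right) = \frac{1}{\left(-15 - 174\right) + 232} - 140 \cdot 2 \left(-25\right) \left(2 - 625\right) = \frac{1}{-189 + 232} - 140 \cdot 2 \left(-25\right) \left(2 - 625\right) = \frac{1}{43} - 140 \cdot 2 \left(-25\right) \left(-623\right) = \frac{1}{43} - 4361000 = - \frac{187522999}{43}$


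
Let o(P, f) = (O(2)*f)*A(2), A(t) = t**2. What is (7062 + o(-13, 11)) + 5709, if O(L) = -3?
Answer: 12639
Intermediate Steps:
o(P, f) = -12*f (o(P, f) = -3*f*2**2 = -3*f*4 = -12*f)
(7062 + o(-13, 11)) + 5709 = (7062 - 12*11) + 5709 = (7062 - 132) + 5709 = 6930 + 5709 = 12639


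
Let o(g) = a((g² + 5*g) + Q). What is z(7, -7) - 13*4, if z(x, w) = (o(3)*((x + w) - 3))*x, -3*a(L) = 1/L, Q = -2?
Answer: -1137/22 ≈ -51.682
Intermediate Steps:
a(L) = -1/(3*L)
o(g) = -1/(3*(-2 + g² + 5*g)) (o(g) = -1/(3*((g² + 5*g) - 2)) = -1/(3*(-2 + g² + 5*g)))
z(x, w) = x*(1/22 - w/66 - x/66) (z(x, w) = ((-1/(-6 + 3*3² + 15*3))*((x + w) - 3))*x = ((-1/(-6 + 3*9 + 45))*((w + x) - 3))*x = ((-1/(-6 + 27 + 45))*(-3 + w + x))*x = ((-1/66)*(-3 + w + x))*x = ((-1*1/66)*(-3 + w + x))*x = (-(-3 + w + x)/66)*x = (1/22 - w/66 - x/66)*x = x*(1/22 - w/66 - x/66))
z(7, -7) - 13*4 = (1/66)*7*(3 - 1*(-7) - 1*7) - 13*4 = (1/66)*7*(3 + 7 - 7) - 52 = (1/66)*7*3 - 52 = 7/22 - 52 = -1137/22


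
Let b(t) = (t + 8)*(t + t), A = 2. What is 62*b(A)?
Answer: 2480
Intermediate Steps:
b(t) = 2*t*(8 + t) (b(t) = (8 + t)*(2*t) = 2*t*(8 + t))
62*b(A) = 62*(2*2*(8 + 2)) = 62*(2*2*10) = 62*40 = 2480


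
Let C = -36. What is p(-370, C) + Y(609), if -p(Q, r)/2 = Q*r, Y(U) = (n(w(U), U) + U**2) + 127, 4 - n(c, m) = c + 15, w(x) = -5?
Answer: 344362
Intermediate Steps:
n(c, m) = -11 - c (n(c, m) = 4 - (c + 15) = 4 - (15 + c) = 4 + (-15 - c) = -11 - c)
Y(U) = 121 + U**2 (Y(U) = ((-11 - 1*(-5)) + U**2) + 127 = ((-11 + 5) + U**2) + 127 = (-6 + U**2) + 127 = 121 + U**2)
p(Q, r) = -2*Q*r
p(-370, C) + Y(609) = -2*(-370)*(-36) + (121 + 609**2) = -26640 + (121 + 370881) = -26640 + 371002 = 344362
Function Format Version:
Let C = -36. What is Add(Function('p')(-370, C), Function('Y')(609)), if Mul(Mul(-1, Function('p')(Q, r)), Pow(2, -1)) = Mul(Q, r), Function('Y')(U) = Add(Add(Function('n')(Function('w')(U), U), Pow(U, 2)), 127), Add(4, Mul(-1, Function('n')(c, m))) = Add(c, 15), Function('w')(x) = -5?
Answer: 344362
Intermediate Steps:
Function('n')(c, m) = Add(-11, Mul(-1, c)) (Function('n')(c, m) = Add(4, Mul(-1, Add(c, 15))) = Add(4, Mul(-1, Add(15, c))) = Add(4, Add(-15, Mul(-1, c))) = Add(-11, Mul(-1, c)))
Function('Y')(U) = Add(121, Pow(U, 2)) (Function('Y')(U) = Add(Add(Add(-11, Mul(-1, -5)), Pow(U, 2)), 127) = Add(Add(Add(-11, 5), Pow(U, 2)), 127) = Add(Add(-6, Pow(U, 2)), 127) = Add(121, Pow(U, 2)))
Function('p')(Q, r) = Mul(-2, Q, r) (Function('p')(Q, r) = Mul(-2, Mul(Q, r)) = Mul(-2, Q, r))
Add(Function('p')(-370, C), Function('Y')(609)) = Add(Mul(-2, -370, -36), Add(121, Pow(609, 2))) = Add(-26640, Add(121, 370881)) = Add(-26640, 371002) = 344362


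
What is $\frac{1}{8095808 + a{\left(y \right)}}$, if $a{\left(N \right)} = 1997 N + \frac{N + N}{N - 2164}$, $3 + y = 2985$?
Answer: $\frac{409}{5746805540} \approx 7.117 \cdot 10^{-8}$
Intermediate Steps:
$y = 2982$ ($y = -3 + 2985 = 2982$)
$a{\left(N \right)} = 1997 N + \frac{2 N}{-2164 + N}$
$\frac{1}{8095808 + a{\left(y \right)}} = \frac{1}{8095808 + \frac{2982 \left(-4321506 + 1997 \cdot 2982\right)}{-2164 + 2982}} = \frac{1}{8095808 + \frac{2982 \left(-4321506 + 5955054\right)}{818}} = \frac{1}{8095808 + 2982 \cdot \frac{1}{818} \cdot 1633548} = \frac{1}{8095808 + \frac{2435620068}{409}} = \frac{1}{\frac{5746805540}{409}} = \frac{409}{5746805540}$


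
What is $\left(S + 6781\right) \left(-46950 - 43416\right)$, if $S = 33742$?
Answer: $-3661901418$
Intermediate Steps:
$\left(S + 6781\right) \left(-46950 - 43416\right) = \left(33742 + 6781\right) \left(-46950 - 43416\right) = 40523 \left(-90366\right) = -3661901418$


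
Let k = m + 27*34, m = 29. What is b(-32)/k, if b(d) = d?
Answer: -32/947 ≈ -0.033791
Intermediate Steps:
k = 947 (k = 29 + 27*34 = 29 + 918 = 947)
b(-32)/k = -32/947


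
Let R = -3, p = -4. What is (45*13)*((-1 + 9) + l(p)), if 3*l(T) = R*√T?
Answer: 4680 - 1170*I ≈ 4680.0 - 1170.0*I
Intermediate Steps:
l(T) = -√T (l(T) = (-3*√T)/3 = -√T)
(45*13)*((-1 + 9) + l(p)) = (45*13)*((-1 + 9) - √(-4)) = 585*(8 - 2*I) = 4680 - 1170*I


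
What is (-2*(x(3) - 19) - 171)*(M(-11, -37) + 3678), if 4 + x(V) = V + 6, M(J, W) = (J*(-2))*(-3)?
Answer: -516516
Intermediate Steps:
M(J, W) = 6*J (M(J, W) = -2*J*(-3) = 6*J)
x(V) = 2 + V (x(V) = -4 + (V + 6) = -4 + (6 + V) = 2 + V)
(-2*(x(3) - 19) - 171)*(M(-11, -37) + 3678) = (-2*((2 + 3) - 19) - 171)*(6*(-11) + 3678) = (-2*(5 - 19) - 171)*(-66 + 3678) = (-2*(-14) - 171)*3612 = (28 - 171)*3612 = -143*3612 = -516516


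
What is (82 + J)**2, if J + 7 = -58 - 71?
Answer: 2916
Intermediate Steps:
J = -136 (J = -7 + (-58 - 71) = -7 - 129 = -136)
(82 + J)**2 = (82 - 136)**2 = (-54)**2 = 2916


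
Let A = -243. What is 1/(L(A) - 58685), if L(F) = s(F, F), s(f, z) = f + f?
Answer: -1/59171 ≈ -1.6900e-5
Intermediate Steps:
s(f, z) = 2*f
L(F) = 2*F
1/(L(A) - 58685) = 1/(2*(-243) - 58685) = 1/(-486 - 58685) = 1/(-59171) = -1/59171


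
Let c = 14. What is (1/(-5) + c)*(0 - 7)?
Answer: -483/5 ≈ -96.600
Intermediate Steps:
(1/(-5) + c)*(0 - 7) = (1/(-5) + 14)*(0 - 7) = (-⅕ + 14)*(-7) = (69/5)*(-7) = -483/5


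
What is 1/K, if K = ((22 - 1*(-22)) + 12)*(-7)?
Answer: -1/392 ≈ -0.0025510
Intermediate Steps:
K = -392 (K = ((22 + 22) + 12)*(-7) = (44 + 12)*(-7) = 56*(-7) = -392)
1/K = 1/(-392) = -1/392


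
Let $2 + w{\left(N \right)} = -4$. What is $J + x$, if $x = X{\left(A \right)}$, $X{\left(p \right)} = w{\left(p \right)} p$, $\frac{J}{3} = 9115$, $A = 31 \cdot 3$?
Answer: $26787$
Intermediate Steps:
$w{\left(N \right)} = -6$ ($w{\left(N \right)} = -2 - 4 = -6$)
$A = 93$
$J = 27345$ ($J = 3 \cdot 9115 = 27345$)
$X{\left(p \right)} = - 6 p$
$x = -558$ ($x = \left(-6\right) 93 = -558$)
$J + x = 27345 - 558 = 26787$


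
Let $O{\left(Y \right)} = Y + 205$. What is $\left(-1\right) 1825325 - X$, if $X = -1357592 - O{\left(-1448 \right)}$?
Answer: $-468976$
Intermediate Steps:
$O{\left(Y \right)} = 205 + Y$
$X = -1356349$ ($X = -1357592 - \left(205 - 1448\right) = -1357592 - -1243 = -1357592 + 1243 = -1356349$)
$\left(-1\right) 1825325 - X = \left(-1\right) 1825325 - -1356349 = -1825325 + 1356349 = -468976$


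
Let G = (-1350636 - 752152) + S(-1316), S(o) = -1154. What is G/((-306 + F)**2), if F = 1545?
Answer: -701314/511707 ≈ -1.3705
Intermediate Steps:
G = -2103942 (G = (-1350636 - 752152) - 1154 = -2102788 - 1154 = -2103942)
G/((-306 + F)**2) = -2103942/(-306 + 1545)**2 = -2103942/(1239**2) = -2103942/1535121 = -2103942*1/1535121 = -701314/511707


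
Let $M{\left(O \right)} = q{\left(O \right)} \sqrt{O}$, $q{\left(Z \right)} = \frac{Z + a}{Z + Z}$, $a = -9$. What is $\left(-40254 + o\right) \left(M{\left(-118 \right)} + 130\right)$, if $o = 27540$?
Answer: $-1652820 - \frac{807339 i \sqrt{118}}{118} \approx -1.6528 \cdot 10^{6} - 74322.0 i$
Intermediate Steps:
$q{\left(Z \right)} = \frac{-9 + Z}{2 Z}$ ($q{\left(Z \right)} = \frac{Z - 9}{Z + Z} = \frac{-9 + Z}{2 Z}$)
$M{\left(O \right)} = \frac{-9 + O}{2 \sqrt{O}}$ ($M{\left(O \right)} = \frac{-9 + O}{2 O} \sqrt{O} = \frac{-9 + O}{2 \sqrt{O}}$)
$\left(-40254 + o\right) \left(M{\left(-118 \right)} + 130\right) = \left(-40254 + 27540\right) \left(\frac{-9 - 118}{2 i \sqrt{118}} + 130\right) = - 12714 \left(\frac{1}{2} \left(- \frac{i \sqrt{118}}{118}\right) \left(-127\right) + 130\right) = - 12714 \left(\frac{127 i \sqrt{118}}{236} + 130\right) = - 12714 \left(130 + \frac{127 i \sqrt{118}}{236}\right) = -1652820 - \frac{807339 i \sqrt{118}}{118}$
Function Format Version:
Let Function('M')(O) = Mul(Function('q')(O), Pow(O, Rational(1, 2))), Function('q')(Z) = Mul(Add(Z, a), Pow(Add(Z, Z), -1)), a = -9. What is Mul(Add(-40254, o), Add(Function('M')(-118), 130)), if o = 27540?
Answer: Add(-1652820, Mul(Rational(-807339, 118), I, Pow(118, Rational(1, 2)))) ≈ Add(-1.6528e+6, Mul(-74322., I))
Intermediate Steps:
Function('q')(Z) = Mul(Rational(1, 2), Pow(Z, -1), Add(-9, Z)) (Function('q')(Z) = Mul(Add(Z, -9), Pow(Add(Z, Z), -1)) = Mul(Add(-9, Z), Pow(Mul(2, Z), -1)) = Mul(Add(-9, Z), Mul(Rational(1, 2), Pow(Z, -1))) = Mul(Rational(1, 2), Pow(Z, -1), Add(-9, Z)))
Function('M')(O) = Mul(Rational(1, 2), Pow(O, Rational(-1, 2)), Add(-9, O)) (Function('M')(O) = Mul(Mul(Rational(1, 2), Pow(O, -1), Add(-9, O)), Pow(O, Rational(1, 2))) = Mul(Rational(1, 2), Pow(O, Rational(-1, 2)), Add(-9, O)))
Mul(Add(-40254, o), Add(Function('M')(-118), 130)) = Mul(Add(-40254, 27540), Add(Mul(Rational(1, 2), Pow(-118, Rational(-1, 2)), Add(-9, -118)), 130)) = Mul(-12714, Add(Mul(Rational(1, 2), Mul(Rational(-1, 118), I, Pow(118, Rational(1, 2))), -127), 130)) = Mul(-12714, Add(Mul(Rational(127, 236), I, Pow(118, Rational(1, 2))), 130)) = Mul(-12714, Add(130, Mul(Rational(127, 236), I, Pow(118, Rational(1, 2))))) = Add(-1652820, Mul(Rational(-807339, 118), I, Pow(118, Rational(1, 2))))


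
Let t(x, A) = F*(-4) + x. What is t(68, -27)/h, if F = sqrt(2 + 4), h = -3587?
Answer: -4/211 + 4*sqrt(6)/3587 ≈ -0.016226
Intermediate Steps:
F = sqrt(6) ≈ 2.4495
t(x, A) = x - 4*sqrt(6) (t(x, A) = sqrt(6)*(-4) + x = -4*sqrt(6) + x = x - 4*sqrt(6))
t(68, -27)/h = (68 - 4*sqrt(6))/(-3587) = (68 - 4*sqrt(6))*(-1/3587) = -4/211 + 4*sqrt(6)/3587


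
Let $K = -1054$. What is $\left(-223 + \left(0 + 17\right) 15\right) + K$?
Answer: $-1022$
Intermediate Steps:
$\left(-223 + \left(0 + 17\right) 15\right) + K = \left(-223 + \left(0 + 17\right) 15\right) - 1054 = \left(-223 + 17 \cdot 15\right) - 1054 = \left(-223 + 255\right) - 1054 = 32 - 1054 = -1022$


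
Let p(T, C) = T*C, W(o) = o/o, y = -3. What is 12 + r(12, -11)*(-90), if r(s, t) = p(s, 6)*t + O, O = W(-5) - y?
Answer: 70932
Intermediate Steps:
W(o) = 1
p(T, C) = C*T
O = 4 (O = 1 - 1*(-3) = 1 + 3 = 4)
r(s, t) = 4 + 6*s*t (r(s, t) = (6*s)*t + 4 = 6*s*t + 4 = 4 + 6*s*t)
12 + r(12, -11)*(-90) = 12 + (4 + 6*12*(-11))*(-90) = 12 + (4 - 792)*(-90) = 12 - 788*(-90) = 12 + 70920 = 70932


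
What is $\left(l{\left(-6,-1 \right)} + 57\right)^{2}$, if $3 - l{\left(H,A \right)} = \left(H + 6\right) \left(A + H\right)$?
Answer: $3600$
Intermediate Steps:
$l{\left(H,A \right)} = 3 - \left(6 + H\right) \left(A + H\right)$ ($l{\left(H,A \right)} = 3 - \left(H + 6\right) \left(A + H\right) = 3 - \left(6 + H\right) \left(A + H\right)$)
$\left(l{\left(-6,-1 \right)} + 57\right)^{2} = \left(\left(3 - \left(-6\right)^{2} - -6 - -36 - \left(-1\right) \left(-6\right)\right) + 57\right)^{2} = \left(\left(3 - 36 + 6 + 36 - 6\right) + 57\right)^{2} = \left(3 + 57\right)^{2} = 60^{2} = 3600$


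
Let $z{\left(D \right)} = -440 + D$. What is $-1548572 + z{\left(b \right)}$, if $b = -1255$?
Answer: $-1550267$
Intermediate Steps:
$-1548572 + z{\left(b \right)} = -1548572 - 1695 = -1550267$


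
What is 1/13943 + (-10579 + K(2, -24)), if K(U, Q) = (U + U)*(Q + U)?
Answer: -148729980/13943 ≈ -10667.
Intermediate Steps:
K(U, Q) = 2*U*(Q + U) (K(U, Q) = (2*U)*(Q + U) = 2*U*(Q + U))
1/13943 + (-10579 + K(2, -24)) = 1/13943 + (-10579 + 2*2*(-24 + 2)) = 1/13943 + (-10579 + 2*2*(-22)) = 1/13943 + (-10579 - 88) = 1/13943 - 10667 = -148729980/13943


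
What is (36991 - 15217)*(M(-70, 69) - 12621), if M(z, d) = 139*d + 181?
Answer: -62034126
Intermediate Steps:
M(z, d) = 181 + 139*d
(36991 - 15217)*(M(-70, 69) - 12621) = (36991 - 15217)*((181 + 139*69) - 12621) = 21774*((181 + 9591) - 12621) = 21774*(9772 - 12621) = 21774*(-2849) = -62034126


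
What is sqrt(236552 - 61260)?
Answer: 2*sqrt(43823) ≈ 418.68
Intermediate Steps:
sqrt(236552 - 61260) = sqrt(175292) = 2*sqrt(43823)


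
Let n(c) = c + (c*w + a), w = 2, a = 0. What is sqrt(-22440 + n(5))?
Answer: 5*I*sqrt(897) ≈ 149.75*I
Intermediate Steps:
n(c) = 3*c (n(c) = c + (c*2 + 0) = c + (2*c + 0) = c + 2*c = 3*c)
sqrt(-22440 + n(5)) = sqrt(-22440 + 3*5) = sqrt(-22440 + 15) = sqrt(-22425) = 5*I*sqrt(897)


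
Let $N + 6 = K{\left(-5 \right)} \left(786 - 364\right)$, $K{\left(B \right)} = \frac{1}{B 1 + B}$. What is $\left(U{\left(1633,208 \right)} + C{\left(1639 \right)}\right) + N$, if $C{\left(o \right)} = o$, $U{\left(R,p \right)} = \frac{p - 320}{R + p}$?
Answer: $\frac{2091822}{1315} \approx 1590.7$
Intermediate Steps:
$U{\left(R,p \right)} = \frac{-320 + p}{R + p}$
$K{\left(B \right)} = \frac{1}{2 B}$ ($K{\left(B \right)} = \frac{1}{B + B} = \frac{1}{2 B}$)
$N = - \frac{241}{5}$ ($N = -6 + \frac{1}{2 \left(-5\right)} \left(786 - 364\right) = -6 + \frac{1}{2} \left(- \frac{1}{5}\right) 422 = -6 - \frac{211}{5} = - \frac{241}{5} \approx -48.2$)
$\left(U{\left(1633,208 \right)} + C{\left(1639 \right)}\right) + N = \left(\frac{-320 + 208}{1633 + 208} + 1639\right) - \frac{241}{5} = \left(\frac{1}{1841} \left(-112\right) + 1639\right) - \frac{241}{5} = \left(- \frac{16}{263} + 1639\right) - \frac{241}{5} = \frac{431041}{263} - \frac{241}{5} = \frac{2091822}{1315}$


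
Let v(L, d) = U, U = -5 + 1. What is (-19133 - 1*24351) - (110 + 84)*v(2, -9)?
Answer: -42708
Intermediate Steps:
U = -4
v(L, d) = -4
(-19133 - 1*24351) - (110 + 84)*v(2, -9) = (-19133 - 1*24351) - (110 + 84)*(-4) = (-19133 - 24351) - 194*(-4) = -43484 - 1*(-776) = -43484 + 776 = -42708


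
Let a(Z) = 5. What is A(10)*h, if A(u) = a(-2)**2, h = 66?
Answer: 1650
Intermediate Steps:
A(u) = 25 (A(u) = 5**2 = 25)
A(10)*h = 25*66 = 1650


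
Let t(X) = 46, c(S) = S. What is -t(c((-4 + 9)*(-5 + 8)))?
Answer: -46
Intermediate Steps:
-t(c((-4 + 9)*(-5 + 8))) = -1*46 = -46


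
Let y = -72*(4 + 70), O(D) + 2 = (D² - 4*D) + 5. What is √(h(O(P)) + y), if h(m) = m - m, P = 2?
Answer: 12*I*√37 ≈ 72.993*I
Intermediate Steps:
O(D) = 3 + D² - 4*D (O(D) = -2 + ((D² - 4*D) + 5) = -2 + (5 + D² - 4*D) = 3 + D² - 4*D)
h(m) = 0
y = -5328 (y = -72*74 = -5328)
√(h(O(P)) + y) = √(0 - 5328) = √(-5328) = 12*I*√37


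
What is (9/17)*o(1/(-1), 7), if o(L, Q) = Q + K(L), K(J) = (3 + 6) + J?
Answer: 135/17 ≈ 7.9412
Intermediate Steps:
K(J) = 9 + J
o(L, Q) = 9 + L + Q (o(L, Q) = Q + (9 + L) = 9 + L + Q)
(9/17)*o(1/(-1), 7) = (9/17)*(9 + 1/(-1) + 7) = (9*(1/17))*(9 - 1 + 7) = (9/17)*15 = 135/17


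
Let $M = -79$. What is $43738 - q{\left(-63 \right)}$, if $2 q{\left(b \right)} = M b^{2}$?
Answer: $\frac{401027}{2} \approx 2.0051 \cdot 10^{5}$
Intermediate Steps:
$q{\left(b \right)} = - \frac{79 b^{2}}{2}$ ($q{\left(b \right)} = \frac{\left(-79\right) b^{2}}{2} = - \frac{79 b^{2}}{2}$)
$43738 - q{\left(-63 \right)} = 43738 - - \frac{79 \left(-63\right)^{2}}{2} = 43738 - \left(- \frac{79}{2}\right) 3969 = 43738 - - \frac{313551}{2} = 43738 + \frac{313551}{2} = \frac{401027}{2}$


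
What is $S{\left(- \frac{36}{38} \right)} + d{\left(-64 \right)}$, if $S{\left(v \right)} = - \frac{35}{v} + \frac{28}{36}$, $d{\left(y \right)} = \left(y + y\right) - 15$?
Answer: $- \frac{1895}{18} \approx -105.28$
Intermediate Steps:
$d{\left(y \right)} = -15 + 2 y$ ($d{\left(y \right)} = 2 y - 15 = -15 + 2 y$)
$S{\left(v \right)} = \frac{7}{9} - \frac{35}{v}$ ($S{\left(v \right)} = - \frac{35}{v} + 28 \cdot \frac{1}{36} = - \frac{35}{v} + \frac{7}{9} = \frac{7}{9} - \frac{35}{v}$)
$S{\left(- \frac{36}{38} \right)} + d{\left(-64 \right)} = \left(\frac{7}{9} - \frac{35}{\left(-36\right) \frac{1}{38}}\right) + \left(-15 + 2 \left(-64\right)\right) = \left(\frac{7}{9} - \frac{35}{\left(-36\right) \frac{1}{38}}\right) - 143 = \left(\frac{7}{9} - \frac{35}{- \frac{18}{19}}\right) - 143 = \left(\frac{7}{9} - - \frac{665}{18}\right) - 143 = \left(\frac{7}{9} + \frac{665}{18}\right) - 143 = \frac{679}{18} - 143 = - \frac{1895}{18}$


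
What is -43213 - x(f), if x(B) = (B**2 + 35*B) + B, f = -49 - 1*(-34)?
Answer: -42898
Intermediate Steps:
f = -15 (f = -49 + 34 = -15)
x(B) = B**2 + 36*B
-43213 - x(f) = -43213 - (-15)*(36 - 15) = -43213 - (-15)*21 = -43213 - 1*(-315) = -43213 + 315 = -42898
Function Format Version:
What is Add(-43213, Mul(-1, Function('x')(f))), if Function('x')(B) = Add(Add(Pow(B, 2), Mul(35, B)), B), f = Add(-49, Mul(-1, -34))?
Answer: -42898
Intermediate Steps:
f = -15 (f = Add(-49, 34) = -15)
Function('x')(B) = Add(Pow(B, 2), Mul(36, B))
Add(-43213, Mul(-1, Function('x')(f))) = Add(-43213, Mul(-1, Mul(-15, Add(36, -15)))) = Add(-43213, Mul(-1, Mul(-15, 21))) = Add(-43213, Mul(-1, -315)) = Add(-43213, 315) = -42898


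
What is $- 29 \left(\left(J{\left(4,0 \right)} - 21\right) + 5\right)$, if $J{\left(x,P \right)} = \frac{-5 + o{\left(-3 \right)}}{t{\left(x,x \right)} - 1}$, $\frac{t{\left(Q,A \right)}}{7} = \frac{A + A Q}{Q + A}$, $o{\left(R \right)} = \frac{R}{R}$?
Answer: $\frac{15544}{33} \approx 471.03$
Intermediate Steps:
$o{\left(R \right)} = 1$
$t{\left(Q,A \right)} = \frac{7 \left(A + A Q\right)}{A + Q}$ ($t{\left(Q,A \right)} = 7 \frac{A + A Q}{Q + A} = 7 \frac{A + A Q}{A + Q} = \frac{7 \left(A + A Q\right)}{A + Q}$)
$J{\left(x,P \right)} = - \frac{4}{\frac{5}{2} + \frac{7 x}{2}}$ ($J{\left(x,P \right)} = \frac{-5 + 1}{\frac{7 x \left(1 + x\right)}{x + x} - 1} = - \frac{4}{\frac{7 x \left(1 + x\right)}{2 x} - 1} = - \frac{4}{7 x \frac{1}{2 x} \left(1 + x\right) - 1} = - \frac{4}{\left(\frac{7}{2} + \frac{7 x}{2}\right) - 1} = - \frac{4}{\frac{5}{2} + \frac{7 x}{2}}$)
$- 29 \left(\left(J{\left(4,0 \right)} - 21\right) + 5\right) = - 29 \left(\left(- \frac{8}{5 + 7 \cdot 4} - 21\right) + 5\right) = - 29 \left(\left(- \frac{8}{5 + 28} - 21\right) + 5\right) = - 29 \left(\left(- \frac{8}{33} - 21\right) + 5\right) = - 29 \left(- \frac{701}{33} + 5\right) = \left(-29\right) \left(- \frac{536}{33}\right) = \frac{15544}{33}$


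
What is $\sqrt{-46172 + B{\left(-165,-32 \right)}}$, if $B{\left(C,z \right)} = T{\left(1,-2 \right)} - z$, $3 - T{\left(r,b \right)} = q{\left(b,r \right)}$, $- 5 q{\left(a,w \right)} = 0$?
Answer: $13 i \sqrt{273} \approx 214.8 i$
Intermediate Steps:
$q{\left(a,w \right)} = 0$ ($q{\left(a,w \right)} = \left(- \frac{1}{5}\right) 0 = 0$)
$T{\left(r,b \right)} = 3$ ($T{\left(r,b \right)} = 3 - 0 = 3 + 0 = 3$)
$B{\left(C,z \right)} = 3 - z$
$\sqrt{-46172 + B{\left(-165,-32 \right)}} = \sqrt{-46172 + \left(3 - -32\right)} = \sqrt{-46172 + \left(3 + 32\right)} = \sqrt{-46172 + 35} = \sqrt{-46137} = 13 i \sqrt{273}$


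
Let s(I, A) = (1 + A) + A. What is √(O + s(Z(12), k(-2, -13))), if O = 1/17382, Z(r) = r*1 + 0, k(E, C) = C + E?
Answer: I*√8761866414/17382 ≈ 5.3852*I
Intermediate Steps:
Z(r) = r (Z(r) = r + 0 = r)
s(I, A) = 1 + 2*A
O = 1/17382 ≈ 5.7531e-5
√(O + s(Z(12), k(-2, -13))) = √(1/17382 + (1 + 2*(-13 - 2))) = √(1/17382 + (1 + 2*(-15))) = √(1/17382 + (1 - 30)) = √(1/17382 - 29) = √(-504077/17382) = I*√8761866414/17382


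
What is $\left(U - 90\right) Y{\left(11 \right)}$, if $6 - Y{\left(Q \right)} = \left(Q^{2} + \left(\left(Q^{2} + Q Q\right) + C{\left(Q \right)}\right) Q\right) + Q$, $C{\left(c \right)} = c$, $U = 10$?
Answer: $232720$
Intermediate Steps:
$Y{\left(Q \right)} = 6 - Q - Q^{2} - Q \left(Q + 2 Q^{2}\right)$ ($Y{\left(Q \right)} = 6 - \left(\left(Q^{2} + \left(\left(Q^{2} + Q Q\right) + Q\right) Q\right) + Q\right) = 6 - \left(\left(Q^{2} + \left(\left(Q^{2} + Q^{2}\right) + Q\right) Q\right) + Q\right) = 6 - \left(\left(Q^{2} + \left(2 Q^{2} + Q\right) Q\right) + Q\right) = 6 - \left(\left(Q^{2} + \left(Q + 2 Q^{2}\right) Q\right) + Q\right) = 6 - \left(\left(Q^{2} + Q \left(Q + 2 Q^{2}\right)\right) + Q\right) = 6 - \left(Q + Q^{2} + Q \left(Q + 2 Q^{2}\right)\right) = 6 - Q - Q^{2} - Q \left(Q + 2 Q^{2}\right)$)
$\left(U - 90\right) Y{\left(11 \right)} = \left(10 - 90\right) \left(6 - 11 - 2 \cdot 11^{2} - 2 \cdot 11^{3}\right) = - 80 \left(6 - 11 - 242 - 2662\right) = \left(-80\right) \left(-2909\right) = 232720$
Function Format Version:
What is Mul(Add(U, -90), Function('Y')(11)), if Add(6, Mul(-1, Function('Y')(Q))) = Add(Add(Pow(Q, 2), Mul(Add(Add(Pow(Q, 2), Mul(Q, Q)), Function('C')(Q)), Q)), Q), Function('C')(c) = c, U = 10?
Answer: 232720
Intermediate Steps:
Function('Y')(Q) = Add(6, Mul(-1, Q), Mul(-1, Pow(Q, 2)), Mul(-1, Q, Add(Q, Mul(2, Pow(Q, 2))))) (Function('Y')(Q) = Add(6, Mul(-1, Add(Add(Pow(Q, 2), Mul(Add(Add(Pow(Q, 2), Mul(Q, Q)), Q), Q)), Q))) = Add(6, Mul(-1, Add(Add(Pow(Q, 2), Mul(Add(Add(Pow(Q, 2), Pow(Q, 2)), Q), Q)), Q))) = Add(6, Mul(-1, Add(Add(Pow(Q, 2), Mul(Add(Mul(2, Pow(Q, 2)), Q), Q)), Q))) = Add(6, Mul(-1, Add(Add(Pow(Q, 2), Mul(Add(Q, Mul(2, Pow(Q, 2))), Q)), Q))) = Add(6, Mul(-1, Add(Add(Pow(Q, 2), Mul(Q, Add(Q, Mul(2, Pow(Q, 2))))), Q))) = Add(6, Mul(-1, Add(Q, Pow(Q, 2), Mul(Q, Add(Q, Mul(2, Pow(Q, 2))))))) = Add(6, Add(Mul(-1, Q), Mul(-1, Pow(Q, 2)), Mul(-1, Q, Add(Q, Mul(2, Pow(Q, 2)))))) = Add(6, Mul(-1, Q), Mul(-1, Pow(Q, 2)), Mul(-1, Q, Add(Q, Mul(2, Pow(Q, 2))))))
Mul(Add(U, -90), Function('Y')(11)) = Mul(Add(10, -90), Add(6, Mul(-1, 11), Mul(-2, Pow(11, 2)), Mul(-2, Pow(11, 3)))) = Mul(-80, Add(6, -11, Mul(-2, 121), Mul(-2, 1331))) = Mul(-80, Add(6, -11, -242, -2662)) = Mul(-80, -2909) = 232720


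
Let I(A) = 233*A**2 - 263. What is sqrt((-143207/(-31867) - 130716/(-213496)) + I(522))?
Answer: sqrt(183669492595230185219532714)/1700869258 ≈ 7968.0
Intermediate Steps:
I(A) = -263 + 233*A**2
sqrt((-143207/(-31867) - 130716/(-213496)) + I(522)) = sqrt((-143207/(-31867) - 130716/(-213496)) + (-263 + 233*522**2)) = sqrt((-143207*(-1/31867) - 130716*(-1/213496)) + (-263 + 233*272484)) = sqrt((143207/31867 + 32679/53374) + (-263 + 63488772)) = sqrt(8684912111/1700869258 + 63488509) = sqrt(107985661879268433/1700869258) = sqrt(183669492595230185219532714)/1700869258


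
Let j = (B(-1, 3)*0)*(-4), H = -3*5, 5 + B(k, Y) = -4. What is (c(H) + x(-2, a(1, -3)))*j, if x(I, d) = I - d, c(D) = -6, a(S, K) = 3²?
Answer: 0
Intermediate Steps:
B(k, Y) = -9 (B(k, Y) = -5 - 4 = -9)
H = -15
a(S, K) = 9
j = 0 (j = -9*0*(-4) = 0*(-4) = 0)
(c(H) + x(-2, a(1, -3)))*j = (-6 + (-2 - 1*9))*0 = (-6 + (-2 - 9))*0 = (-6 - 11)*0 = -17*0 = 0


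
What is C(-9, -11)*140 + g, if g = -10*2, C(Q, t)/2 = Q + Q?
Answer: -5060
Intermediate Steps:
C(Q, t) = 4*Q (C(Q, t) = 2*(Q + Q) = 2*(2*Q) = 4*Q)
g = -20
C(-9, -11)*140 + g = (4*(-9))*140 - 20 = -36*140 - 20 = -5040 - 20 = -5060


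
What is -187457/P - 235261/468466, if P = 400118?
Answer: -45487347940/46860419747 ≈ -0.97070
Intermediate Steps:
-187457/P - 235261/468466 = -187457/400118 - 235261/468466 = -45487347940/46860419747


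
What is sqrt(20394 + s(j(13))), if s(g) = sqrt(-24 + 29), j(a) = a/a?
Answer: sqrt(20394 + sqrt(5)) ≈ 142.82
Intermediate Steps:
j(a) = 1
s(g) = sqrt(5)
sqrt(20394 + s(j(13))) = sqrt(20394 + sqrt(5))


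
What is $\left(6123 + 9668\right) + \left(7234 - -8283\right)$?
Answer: $31308$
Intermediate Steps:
$\left(6123 + 9668\right) + \left(7234 - -8283\right) = 15791 + \left(7234 + 8283\right) = 15791 + 15517 = 31308$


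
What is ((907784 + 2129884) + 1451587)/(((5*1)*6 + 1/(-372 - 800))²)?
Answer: 6166368839920/1236155281 ≈ 4988.3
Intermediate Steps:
((907784 + 2129884) + 1451587)/(((5*1)*6 + 1/(-372 - 800))²) = (3037668 + 1451587)/((5*6 + 1/(-1172))²) = 4489255/((30 - 1/1172)²) = 4489255/((35159/1172)²) = 4489255/(1236155281/1373584) = 4489255*(1373584/1236155281) = 6166368839920/1236155281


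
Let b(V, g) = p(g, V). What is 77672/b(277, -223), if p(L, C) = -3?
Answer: -77672/3 ≈ -25891.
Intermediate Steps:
b(V, g) = -3
77672/b(277, -223) = 77672/(-3) = 77672*(-⅓) = -77672/3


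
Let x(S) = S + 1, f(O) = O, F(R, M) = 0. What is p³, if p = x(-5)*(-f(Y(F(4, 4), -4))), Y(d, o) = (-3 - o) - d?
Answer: 64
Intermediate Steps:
Y(d, o) = -3 - d - o
x(S) = 1 + S
p = 4 (p = (1 - 5)*(-(-3 - 1*0 - 1*(-4))) = -(-4)*(-3 + 0 + 4) = -(-4) = -4*(-1) = 4)
p³ = 4³ = 64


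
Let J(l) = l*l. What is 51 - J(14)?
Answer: -145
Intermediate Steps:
J(l) = l**2
51 - J(14) = 51 - 1*14**2 = 51 - 1*196 = 51 - 196 = -145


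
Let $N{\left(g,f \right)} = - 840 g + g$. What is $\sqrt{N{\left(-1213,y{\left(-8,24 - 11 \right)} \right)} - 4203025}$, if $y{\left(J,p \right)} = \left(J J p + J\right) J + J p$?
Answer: $i \sqrt{3185318} \approx 1784.7 i$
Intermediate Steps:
$y{\left(J,p \right)} = J p + J \left(J + p J^{2}\right)$ ($y{\left(J,p \right)} = \left(J^{2} p + J\right) J + J p = \left(p J^{2} + J\right) J + J p = \left(J + p J^{2}\right) J + J p = J \left(J + p J^{2}\right) + J p = J p + J \left(J + p J^{2}\right)$)
$N{\left(g,f \right)} = - 839 g$
$\sqrt{N{\left(-1213,y{\left(-8,24 - 11 \right)} \right)} - 4203025} = \sqrt{\left(-839\right) \left(-1213\right) - 4203025} = \sqrt{1017707 - 4203025} = \sqrt{-3185318} = i \sqrt{3185318}$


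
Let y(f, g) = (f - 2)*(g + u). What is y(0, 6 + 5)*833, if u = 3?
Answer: -23324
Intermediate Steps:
y(f, g) = (-2 + f)*(3 + g) (y(f, g) = (f - 2)*(g + 3) = (-2 + f)*(3 + g))
y(0, 6 + 5)*833 = (-6 - 2*(6 + 5) + 3*0 + 0*(6 + 5))*833 = (-6 - 2*11 + 0 + 0*11)*833 = (-6 - 22 + 0 + 0)*833 = -28*833 = -23324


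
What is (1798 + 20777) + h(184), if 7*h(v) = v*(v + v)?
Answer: 225737/7 ≈ 32248.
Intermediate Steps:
h(v) = 2*v²/7 (h(v) = (v*(v + v))/7 = (v*(2*v))/7 = (2*v²)/7 = 2*v²/7)
(1798 + 20777) + h(184) = (1798 + 20777) + (2/7)*184² = 22575 + (2/7)*33856 = 22575 + 67712/7 = 225737/7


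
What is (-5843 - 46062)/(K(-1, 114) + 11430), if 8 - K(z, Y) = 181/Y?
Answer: -5917170/1303751 ≈ -4.5386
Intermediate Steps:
K(z, Y) = 8 - 181/Y
(-5843 - 46062)/(K(-1, 114) + 11430) = (-5843 - 46062)/((8 - 181/114) + 11430) = -51905/((8 - 181*1/114) + 11430) = -51905/((8 - 181/114) + 11430) = -51905/(731/114 + 11430) = -51905/1303751/114 = -51905*114/1303751 = -5917170/1303751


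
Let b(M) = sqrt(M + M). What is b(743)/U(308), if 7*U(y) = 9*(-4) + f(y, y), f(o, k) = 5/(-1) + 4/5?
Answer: -35*sqrt(1486)/201 ≈ -6.7125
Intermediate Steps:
b(M) = sqrt(2)*sqrt(M) (b(M) = sqrt(2*M) = sqrt(2)*sqrt(M))
f(o, k) = -21/5 (f(o, k) = 5*(-1) + 4*(1/5) = -5 + 4/5 = -21/5)
U(y) = -201/35 (U(y) = (9*(-4) - 21/5)/7 = (-36 - 21/5)/7 = (1/7)*(-201/5) = -201/35)
b(743)/U(308) = (sqrt(2)*sqrt(743))/(-201/35) = sqrt(1486)*(-35/201) = -35*sqrt(1486)/201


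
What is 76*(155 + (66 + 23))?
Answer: 18544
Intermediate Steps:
76*(155 + (66 + 23)) = 76*(155 + 89) = 76*244 = 18544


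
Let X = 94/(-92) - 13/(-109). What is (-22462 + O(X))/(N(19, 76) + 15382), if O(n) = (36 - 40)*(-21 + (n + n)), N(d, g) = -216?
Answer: -28041773/19010581 ≈ -1.4751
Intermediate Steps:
X = -4525/5014 (X = 94*(-1/92) - 13*(-1/109) = -47/46 + 13/109 = -4525/5014 ≈ -0.90247)
O(n) = 84 - 8*n (O(n) = -4*(-21 + 2*n) = 84 - 8*n)
(-22462 + O(X))/(N(19, 76) + 15382) = (-22462 + (84 - 8*(-4525/5014)))/(-216 + 15382) = (-22462 + (84 + 18100/2507))/15166 = (-22462 + 228688/2507)*(1/15166) = -56083546/2507*1/15166 = -28041773/19010581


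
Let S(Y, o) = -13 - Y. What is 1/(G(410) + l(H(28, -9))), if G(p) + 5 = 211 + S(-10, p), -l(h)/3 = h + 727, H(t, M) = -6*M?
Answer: -1/2140 ≈ -0.00046729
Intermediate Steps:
l(h) = -2181 - 3*h (l(h) = -3*(h + 727) = -3*(727 + h) = -2181 - 3*h)
G(p) = 203 (G(p) = -5 + (211 + (-13 - 1*(-10))) = -5 + (211 + (-13 + 10)) = -5 + (211 - 3) = -5 + 208 = 203)
1/(G(410) + l(H(28, -9))) = 1/(203 + (-2181 - (-18)*(-9))) = 1/(203 + (-2181 - 3*54)) = 1/(203 + (-2181 - 162)) = 1/(203 - 2343) = 1/(-2140) = -1/2140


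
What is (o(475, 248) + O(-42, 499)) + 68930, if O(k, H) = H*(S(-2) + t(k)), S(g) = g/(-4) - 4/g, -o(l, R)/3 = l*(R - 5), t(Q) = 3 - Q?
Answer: -507285/2 ≈ -2.5364e+5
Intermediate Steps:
o(l, R) = -3*l*(-5 + R) (o(l, R) = -3*l*(R - 5) = -3*l*(-5 + R))
S(g) = -4/g - g/4 (S(g) = g*(-1/4) - 4/g = -g/4 - 4/g = -4/g - g/4)
O(k, H) = H*(11/2 - k) (O(k, H) = H*((-4/(-2) - 1/4*(-2)) + (3 - k)) = H*((-4*(-1/2) + 1/2) + (3 - k)) = H*((2 + 1/2) + (3 - k)) = H*(5/2 + (3 - k)) = H*(11/2 - k))
(o(475, 248) + O(-42, 499)) + 68930 = (3*475*(5 - 1*248) + (1/2)*499*(11 - 2*(-42))) + 68930 = (3*475*(5 - 248) + (1/2)*499*(11 + 84)) + 68930 = (3*475*(-243) + (1/2)*499*95) + 68930 = (-346275 + 47405/2) + 68930 = -645145/2 + 68930 = -507285/2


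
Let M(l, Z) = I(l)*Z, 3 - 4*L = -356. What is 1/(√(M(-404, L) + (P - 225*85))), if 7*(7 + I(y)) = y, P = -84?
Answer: -2*I*√544817/233493 ≈ -0.0063224*I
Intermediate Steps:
L = 359/4 (L = ¾ - ¼*(-356) = ¾ + 89 = 359/4 ≈ 89.750)
I(y) = -7 + y/7
M(l, Z) = Z*(-7 + l/7) (M(l, Z) = (-7 + l/7)*Z = Z*(-7 + l/7))
1/(√(M(-404, L) + (P - 225*85))) = 1/(√((⅐)*(359/4)*(-49 - 404) + (-84 - 225*85))) = 1/(√((⅐)*(359/4)*(-453) + (-84 - 19125))) = 1/(√(-162627/28 - 19209)) = 1/(√(-700479/28)) = 1/(3*I*√544817/14) = -2*I*√544817/233493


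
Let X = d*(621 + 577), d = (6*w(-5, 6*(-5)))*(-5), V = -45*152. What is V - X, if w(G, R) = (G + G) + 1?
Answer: -330300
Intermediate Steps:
w(G, R) = 1 + 2*G (w(G, R) = 2*G + 1 = 1 + 2*G)
V = -6840
d = 270 (d = (6*(1 + 2*(-5)))*(-5) = (6*(1 - 10))*(-5) = (6*(-9))*(-5) = -54*(-5) = 270)
X = 323460 (X = 270*(621 + 577) = 270*1198 = 323460)
V - X = -6840 - 1*323460 = -6840 - 323460 = -330300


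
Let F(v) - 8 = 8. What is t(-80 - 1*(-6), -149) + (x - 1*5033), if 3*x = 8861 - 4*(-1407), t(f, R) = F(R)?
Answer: -562/3 ≈ -187.33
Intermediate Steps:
F(v) = 16 (F(v) = 8 + 8 = 16)
t(f, R) = 16
x = 14489/3 (x = (8861 - 4*(-1407))/3 = (8861 - 1*(-5628))/3 = (8861 + 5628)/3 = (1/3)*14489 = 14489/3 ≈ 4829.7)
t(-80 - 1*(-6), -149) + (x - 1*5033) = 16 + (14489/3 - 1*5033) = 16 + (14489/3 - 5033) = 16 - 610/3 = -562/3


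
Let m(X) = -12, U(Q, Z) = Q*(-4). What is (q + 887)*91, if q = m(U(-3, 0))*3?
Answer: 77441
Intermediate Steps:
U(Q, Z) = -4*Q
q = -36 (q = -12*3 = -36)
(q + 887)*91 = (-36 + 887)*91 = 851*91 = 77441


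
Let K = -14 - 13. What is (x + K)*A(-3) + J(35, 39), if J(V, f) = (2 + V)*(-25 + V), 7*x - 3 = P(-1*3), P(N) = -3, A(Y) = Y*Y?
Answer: 127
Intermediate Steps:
A(Y) = Y²
x = 0 (x = 3/7 + (⅐)*(-3) = 3/7 - 3/7 = 0)
J(V, f) = (-25 + V)*(2 + V)
K = -27
(x + K)*A(-3) + J(35, 39) = (0 - 27)*(-3)² + (-50 + 35² - 23*35) = -27*9 + (-50 + 1225 - 805) = -243 + 370 = 127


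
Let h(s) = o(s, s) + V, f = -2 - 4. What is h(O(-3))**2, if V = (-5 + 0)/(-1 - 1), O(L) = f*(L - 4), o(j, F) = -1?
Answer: 9/4 ≈ 2.2500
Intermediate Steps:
f = -6
O(L) = 24 - 6*L (O(L) = -6*(L - 4) = -6*(-4 + L) = 24 - 6*L)
V = 5/2 (V = -5/(-2) = -5*(-1/2) = 5/2 ≈ 2.5000)
h(s) = 3/2 (h(s) = -1 + 5/2 = 3/2)
h(O(-3))**2 = (3/2)**2 = 9/4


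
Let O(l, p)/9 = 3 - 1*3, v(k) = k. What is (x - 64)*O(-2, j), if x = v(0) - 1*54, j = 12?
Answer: 0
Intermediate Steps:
x = -54 (x = 0 - 1*54 = 0 - 54 = -54)
O(l, p) = 0 (O(l, p) = 9*(3 - 1*3) = 9*(3 - 3) = 9*0 = 0)
(x - 64)*O(-2, j) = (-54 - 64)*0 = -118*0 = 0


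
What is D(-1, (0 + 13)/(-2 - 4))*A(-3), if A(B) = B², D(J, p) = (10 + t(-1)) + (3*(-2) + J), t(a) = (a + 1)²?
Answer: 27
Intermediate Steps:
t(a) = (1 + a)²
D(J, p) = 4 + J (D(J, p) = (10 + (1 - 1)²) + (3*(-2) + J) = (10 + 0²) + (-6 + J) = (10 + 0) + (-6 + J) = 10 + (-6 + J) = 4 + J)
D(-1, (0 + 13)/(-2 - 4))*A(-3) = (4 - 1)*(-3)² = 3*9 = 27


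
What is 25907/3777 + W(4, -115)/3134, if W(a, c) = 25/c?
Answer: 1867409489/272253714 ≈ 6.8591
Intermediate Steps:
25907/3777 + W(4, -115)/3134 = 25907/3777 + (25/(-115))/3134 = 25907*(1/3777) + (25*(-1/115))*(1/3134) = 25907/3777 - 5/23*1/3134 = 25907/3777 - 5/72082 = 1867409489/272253714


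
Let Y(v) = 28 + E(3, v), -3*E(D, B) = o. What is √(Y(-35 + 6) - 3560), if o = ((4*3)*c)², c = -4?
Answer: 10*I*√43 ≈ 65.574*I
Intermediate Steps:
o = 2304 (o = ((4*3)*(-4))² = (12*(-4))² = (-48)² = 2304)
E(D, B) = -768 (E(D, B) = -⅓*2304 = -768)
Y(v) = -740 (Y(v) = 28 - 768 = -740)
√(Y(-35 + 6) - 3560) = √(-740 - 3560) = √(-4300) = 10*I*√43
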